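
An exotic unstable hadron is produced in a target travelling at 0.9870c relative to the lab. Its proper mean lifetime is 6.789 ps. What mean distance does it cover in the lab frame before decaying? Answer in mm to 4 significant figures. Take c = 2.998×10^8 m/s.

γ = 1/√(1 − 0.9870²) = 6.22199
Dilated lifetime: Δt = γτ₀ = 6.22199 × 6.789 ps = 42.2411 ps
d = vΔt = 0.9870c × 42.2411 ps = 2.95903×10^8 m/s × 4.22411×10^-11 s = 12.50 mm

d ≈ 12.50 mm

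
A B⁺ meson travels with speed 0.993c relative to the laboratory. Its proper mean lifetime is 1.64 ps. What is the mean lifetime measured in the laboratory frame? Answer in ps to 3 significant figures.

Δt ≈ 13.9 ps

γ = 1/√(1 − 0.993²) = 8.4664
Time dilation: Δt = γτ₀ = 8.4664 × 1.64 ps = 13.9 ps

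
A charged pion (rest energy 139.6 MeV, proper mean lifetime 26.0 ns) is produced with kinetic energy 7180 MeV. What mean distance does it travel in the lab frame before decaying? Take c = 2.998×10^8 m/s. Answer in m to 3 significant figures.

d ≈ 409 m

γ = 1 + K/(m₀c²) = 1 + 7180/139.6 = 52.433
β = √(1 − 1/γ²) = 0.99982
Dilated lifetime: γτ₀ = 52.433 × 26.0 ns = 1363.2 ns
d = βc·γτ₀ = 0.99982 × (2.998×10^8 m/s) × 1.3632×10^-6 s = 409 m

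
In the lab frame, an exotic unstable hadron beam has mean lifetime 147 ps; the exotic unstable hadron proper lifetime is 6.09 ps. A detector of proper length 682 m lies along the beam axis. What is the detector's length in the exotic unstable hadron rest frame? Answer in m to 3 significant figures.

L ≈ 28.3 m

Time dilation ⇒ γ = Δt/τ₀ = 147/6.09 = 24.138
Length contraction: L = L₀/γ = 682/24.138 = 28.3 m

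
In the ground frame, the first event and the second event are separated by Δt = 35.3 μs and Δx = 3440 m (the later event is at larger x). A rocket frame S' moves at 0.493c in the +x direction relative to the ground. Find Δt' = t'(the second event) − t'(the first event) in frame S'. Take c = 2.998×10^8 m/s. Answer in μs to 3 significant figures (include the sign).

γ = 1/√(1 − 0.493²) = 1.1494
Δt' = γ(Δt − vΔx/c²) = 1.1494 × (35.3 μs − 0.493×3440 m / (2.998×10^8 m/s))
= 1.1494 × (29.643 μs) = 34.1 μs

Δt' ≈ 34.1 μs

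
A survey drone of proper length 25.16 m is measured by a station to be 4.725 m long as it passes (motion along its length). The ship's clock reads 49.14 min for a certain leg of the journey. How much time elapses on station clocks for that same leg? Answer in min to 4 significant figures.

Δt ≈ 261.7 min

Length contraction ⇒ γ = L₀/L = 25.16/4.725 = 5.32487
Time dilation: Δt = γτ₀ = 5.32487 × 49.14 min = 261.7 min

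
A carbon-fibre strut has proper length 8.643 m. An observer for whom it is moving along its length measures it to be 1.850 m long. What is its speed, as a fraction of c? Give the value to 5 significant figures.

γ = L₀/L = 8.643/1.850 = 4.671892
β = √(1 − 1/γ²) = 0.97682

β ≈ 0.97682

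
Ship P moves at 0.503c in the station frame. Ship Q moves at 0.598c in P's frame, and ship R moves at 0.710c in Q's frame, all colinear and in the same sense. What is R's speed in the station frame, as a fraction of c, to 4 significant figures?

Compose boost 2: (0.598 + 0.503)/(1 + 0.598×0.503) = 1.101/1.30079 = 0.846406
Compose boost 3: (0.710 + 0.846406)/(1 + 0.710×0.846406) = 1.55641/1.60095 = 0.9722

u ≈ 0.9722c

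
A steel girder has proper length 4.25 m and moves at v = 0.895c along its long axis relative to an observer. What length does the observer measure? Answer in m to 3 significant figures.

γ = 1/√(1 − 0.895²) = 2.2418
Length contraction: L = L₀/γ = 4.25/2.2418 = 1.90 m

L ≈ 1.90 m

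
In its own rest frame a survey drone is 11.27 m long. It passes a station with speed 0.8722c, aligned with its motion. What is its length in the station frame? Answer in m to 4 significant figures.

L ≈ 5.513 m

γ = 1/√(1 − 0.8722²) = 2.04437
Length contraction: L = L₀/γ = 11.27/2.04437 = 5.513 m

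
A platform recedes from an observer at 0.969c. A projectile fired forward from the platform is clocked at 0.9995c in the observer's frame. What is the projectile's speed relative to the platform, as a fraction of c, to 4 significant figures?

Inverse velocity addition: u' = (u − v)/(1 − uv/c²)
= (0.9995 − 0.969)/(1 − 0.9995×0.969) = 0.03050/0.0314845 = 0.9687

u' ≈ 0.9687c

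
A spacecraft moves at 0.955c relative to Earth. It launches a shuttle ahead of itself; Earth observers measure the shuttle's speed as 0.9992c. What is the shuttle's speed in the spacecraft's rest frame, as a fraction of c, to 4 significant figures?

u' ≈ 0.9658c

Inverse velocity addition: u' = (u − v)/(1 − uv/c²)
= (0.9992 − 0.955)/(1 − 0.9992×0.955) = 0.04420/0.0457640 = 0.9658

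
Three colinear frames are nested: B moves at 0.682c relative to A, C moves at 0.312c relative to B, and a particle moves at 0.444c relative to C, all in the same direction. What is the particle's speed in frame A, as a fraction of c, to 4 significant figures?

u ≈ 0.9265c

Compose boost 2: (0.312 + 0.682)/(1 + 0.312×0.682) = 0.9940/1.21278 = 0.819602
Compose boost 3: (0.444 + 0.819602)/(1 + 0.444×0.819602) = 1.26360/1.36390 = 0.9265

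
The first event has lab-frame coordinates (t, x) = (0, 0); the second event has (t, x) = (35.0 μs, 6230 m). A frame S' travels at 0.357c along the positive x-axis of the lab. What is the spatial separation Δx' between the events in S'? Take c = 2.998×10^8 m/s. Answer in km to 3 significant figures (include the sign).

Δx' ≈ 2.66 km

γ = 1/√(1 − 0.357²) = 1.0705
Δx' = γ(Δx − vΔt) = 1.0705 × (6230 m − 0.357×(2.998×10^8 m/s)×35.0×10^-6 s)
= 1.0705 × (2484.0 m) = 2.66 km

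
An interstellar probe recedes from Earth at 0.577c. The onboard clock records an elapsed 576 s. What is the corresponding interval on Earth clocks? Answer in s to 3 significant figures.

γ = 1/√(1 − 0.577²) = 1.2244
Time dilation: Δt = γτ₀ = 1.2244 × 576 s = 705 s

Δt ≈ 705 s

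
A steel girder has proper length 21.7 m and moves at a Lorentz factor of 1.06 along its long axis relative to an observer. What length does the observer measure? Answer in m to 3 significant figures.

γ = 1.06 (given)
Length contraction: L = L₀/γ = 21.7/1.06 = 20.5 m

L ≈ 20.5 m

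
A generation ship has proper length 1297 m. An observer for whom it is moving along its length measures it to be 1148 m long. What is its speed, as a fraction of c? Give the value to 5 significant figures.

β ≈ 0.46536

γ = L₀/L = 1297/1148 = 1.129791
β = √(1 − 1/γ²) = 0.46536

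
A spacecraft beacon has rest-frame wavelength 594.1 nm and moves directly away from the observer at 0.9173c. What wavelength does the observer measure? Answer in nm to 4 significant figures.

Relativistic Doppler: λ_obs = λ_src √((1+β)/(1−β))
= 594.1 × √(1.91730/0.0827000) = 594.1 × 4.81496 = 2861 nm

λ_obs ≈ 2861 nm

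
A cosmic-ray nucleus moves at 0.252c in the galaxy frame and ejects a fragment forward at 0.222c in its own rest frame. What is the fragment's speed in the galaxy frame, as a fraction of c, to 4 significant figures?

Compose boost 2: (0.222 + 0.252)/(1 + 0.222×0.252) = 0.4740/1.05594 = 0.4489

u ≈ 0.4489c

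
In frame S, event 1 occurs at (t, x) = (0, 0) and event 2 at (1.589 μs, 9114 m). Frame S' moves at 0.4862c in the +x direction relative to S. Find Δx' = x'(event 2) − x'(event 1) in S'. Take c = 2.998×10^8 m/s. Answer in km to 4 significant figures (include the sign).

Δx' ≈ 10.16 km

γ = 1/√(1 − 0.4862²) = 1.14436
Δx' = γ(Δx − vΔt) = 1.14436 × (9114 m − 0.4862×(2.998×10^8 m/s)×1.589×10^-6 s)
= 1.14436 × (8882.38 m) = 10.16 km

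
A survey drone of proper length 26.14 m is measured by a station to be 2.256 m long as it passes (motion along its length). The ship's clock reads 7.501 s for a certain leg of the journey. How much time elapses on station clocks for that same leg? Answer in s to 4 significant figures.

Length contraction ⇒ γ = L₀/L = 26.14/2.256 = 11.5869
Time dilation: Δt = γτ₀ = 11.5869 × 7.501 s = 86.91 s

Δt ≈ 86.91 s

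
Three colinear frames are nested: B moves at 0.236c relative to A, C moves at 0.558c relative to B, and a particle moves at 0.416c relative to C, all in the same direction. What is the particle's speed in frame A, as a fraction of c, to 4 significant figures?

u ≈ 0.8651c

Compose boost 2: (0.558 + 0.236)/(1 + 0.558×0.236) = 0.7940/1.13169 = 0.701607
Compose boost 3: (0.416 + 0.701607)/(1 + 0.416×0.701607) = 1.11761/1.29187 = 0.8651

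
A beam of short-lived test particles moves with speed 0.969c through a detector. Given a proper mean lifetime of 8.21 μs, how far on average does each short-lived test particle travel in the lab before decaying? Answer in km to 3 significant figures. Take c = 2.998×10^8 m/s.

d ≈ 9.65 km

γ = 1/√(1 − 0.969²) = 4.0476
Dilated lifetime: Δt = γτ₀ = 4.0476 × 8.21 μs = 33.231 μs
d = vΔt = 0.969c × 33.231 μs = 2.9051×10^8 m/s × 3.3231×10^-5 s = 9.65 km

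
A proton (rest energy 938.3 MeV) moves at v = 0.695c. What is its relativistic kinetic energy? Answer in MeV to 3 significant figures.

K ≈ 367 MeV

γ = 1/√(1 − 0.695²) = 1.3908
K = (γ − 1)m₀c² = (1.3908 − 1) × 938.3 MeV = 0.39080 × 938.3 MeV = 367 MeV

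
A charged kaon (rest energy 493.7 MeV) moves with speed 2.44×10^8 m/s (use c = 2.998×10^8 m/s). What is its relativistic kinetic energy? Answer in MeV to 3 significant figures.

β = v/c = 2.44×10^8 / 2.998×10^8 = 0.81388
γ = 1/√(1 − 0.81388²) = 1.7211
K = (γ − 1)m₀c² = (1.7211 − 1) × 493.7 MeV = 0.72106 × 493.7 MeV = 356 MeV

K ≈ 356 MeV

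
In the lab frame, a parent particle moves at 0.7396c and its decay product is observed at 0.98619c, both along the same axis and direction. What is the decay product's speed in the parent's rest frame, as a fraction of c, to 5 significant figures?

u' ≈ 0.91122c

Inverse velocity addition: u' = (u − v)/(1 − uv/c²)
= (0.98619 − 0.7396)/(1 − 0.98619×0.7396) = 0.24659/0.2706139 = 0.91122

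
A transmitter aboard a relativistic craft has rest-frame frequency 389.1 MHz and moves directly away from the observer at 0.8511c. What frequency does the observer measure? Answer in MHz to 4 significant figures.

Relativistic Doppler: f_obs = f_src √((1−β)/(1+β))
= 389.1 × √(0.148900/1.85110) = 389.1 × 0.283617 = 110.4 MHz

f_obs ≈ 110.4 MHz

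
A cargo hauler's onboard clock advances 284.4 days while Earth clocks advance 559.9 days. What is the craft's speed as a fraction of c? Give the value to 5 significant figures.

β ≈ 0.86139

γ = Δt/τ₀ = 559.9/284.4 = 1.968706
β = √(1 − 1/γ²) = √(1 − 1/1.968706²) = 0.86139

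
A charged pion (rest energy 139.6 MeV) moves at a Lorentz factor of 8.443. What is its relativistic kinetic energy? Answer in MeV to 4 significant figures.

K ≈ 1039 MeV

γ = 8.443 (given)
K = (γ − 1)m₀c² = (8.443 − 1) × 139.6 MeV = 7.44300 × 139.6 MeV = 1039 MeV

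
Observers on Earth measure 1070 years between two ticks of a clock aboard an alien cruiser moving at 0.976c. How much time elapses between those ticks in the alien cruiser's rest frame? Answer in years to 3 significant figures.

τ₀ ≈ 233 years

γ = 1/√(1 − 0.976²) = 4.5920
Proper time: τ₀ = Δt/γ = 1070/4.5920 = 233 years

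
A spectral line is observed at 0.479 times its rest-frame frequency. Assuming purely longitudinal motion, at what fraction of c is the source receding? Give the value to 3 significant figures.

f_obs/f_src = √((1−β)/(1+β)) = 0.479  ⇒  (1−β)/(1+β) = 0.22944
β = |1 − D²|/(1 + D²) = |1 − 0.22944|/(1 + 0.22944) = 0.627

β ≈ 0.627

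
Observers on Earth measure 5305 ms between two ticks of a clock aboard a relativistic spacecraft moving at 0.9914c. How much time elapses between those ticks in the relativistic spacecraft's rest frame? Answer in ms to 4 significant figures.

γ = 1/√(1 − 0.9914²) = 7.64138
Proper time: τ₀ = Δt/γ = 5305/7.64138 = 694.2 ms

τ₀ ≈ 694.2 ms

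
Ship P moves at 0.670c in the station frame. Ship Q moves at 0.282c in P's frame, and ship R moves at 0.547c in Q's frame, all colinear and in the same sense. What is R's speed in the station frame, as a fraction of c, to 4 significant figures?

u ≈ 0.9372c

Compose boost 2: (0.282 + 0.670)/(1 + 0.282×0.670) = 0.9520/1.18894 = 0.800713
Compose boost 3: (0.547 + 0.800713)/(1 + 0.547×0.800713) = 1.34771/1.43799 = 0.9372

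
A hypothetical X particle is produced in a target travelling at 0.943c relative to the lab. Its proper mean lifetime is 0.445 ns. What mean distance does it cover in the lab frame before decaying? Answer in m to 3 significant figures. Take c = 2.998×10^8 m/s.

γ = 1/√(1 − 0.943²) = 3.0049
Dilated lifetime: Δt = γτ₀ = 3.0049 × 0.445 ns = 1.3372 ns
d = vΔt = 0.943c × 1.3372 ns = 2.8271×10^8 m/s × 1.3372×10^-9 s = 0.378 m

d ≈ 0.378 m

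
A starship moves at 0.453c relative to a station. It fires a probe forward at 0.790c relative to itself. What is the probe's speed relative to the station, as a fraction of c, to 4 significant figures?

u ≈ 0.9154c

Relativistic velocity addition: u = (u' + v)/(1 + u'v/c²)
= (0.790 + 0.453)/(1 + 0.790×0.453) = 1.243/1.35787 = 0.9154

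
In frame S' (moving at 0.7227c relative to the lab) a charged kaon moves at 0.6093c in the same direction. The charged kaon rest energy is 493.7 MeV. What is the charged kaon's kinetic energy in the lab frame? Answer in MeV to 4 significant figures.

u_lab = (0.6093 + 0.7227)/(1 + 0.6093×0.7227) = 0.9247809
γ = 1/√(1 − 0.9247809²) = 2.62812
K = (γ − 1)m₀c² = (2.62812 − 1) × 493.7 = 1.62812 × 493.7 = 803.8 MeV

K ≈ 803.8 MeV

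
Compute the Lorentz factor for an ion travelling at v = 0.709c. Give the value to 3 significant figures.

γ = 1/√(1 − β²) = 1/√(1 − 0.709²) = 1/√(0.49732) = 1.42

γ ≈ 1.42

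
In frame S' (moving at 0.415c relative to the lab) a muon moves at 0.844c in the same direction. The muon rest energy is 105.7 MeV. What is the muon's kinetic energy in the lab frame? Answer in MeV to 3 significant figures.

K ≈ 187 MeV

u_lab = (0.844 + 0.415)/(1 + 0.844×0.415) = 0.932413
γ = 1/√(1 − 0.932413²) = 2.7671
K = (γ − 1)m₀c² = (2.7671 − 1) × 105.7 = 1.7671 × 105.7 = 187 MeV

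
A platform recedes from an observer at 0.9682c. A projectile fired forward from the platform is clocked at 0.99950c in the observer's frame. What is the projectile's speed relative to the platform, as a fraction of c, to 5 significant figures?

u' ≈ 0.96952c

Inverse velocity addition: u' = (u − v)/(1 − uv/c²)
= (0.99950 − 0.9682)/(1 − 0.99950×0.9682) = 0.031300/0.03228410 = 0.96952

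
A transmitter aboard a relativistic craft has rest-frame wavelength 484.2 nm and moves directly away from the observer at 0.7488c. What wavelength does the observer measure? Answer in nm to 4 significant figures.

λ_obs ≈ 1278 nm

Relativistic Doppler: λ_obs = λ_src √((1+β)/(1−β))
= 484.2 × √(1.74880/0.251200) = 484.2 × 2.63852 = 1278 nm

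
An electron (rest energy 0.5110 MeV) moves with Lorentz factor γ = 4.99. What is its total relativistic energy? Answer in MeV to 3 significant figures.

E ≈ 2.55 MeV

γ = 4.99 (given)
E = γm₀c² = 4.99 × 0.5110 MeV = 2.55 MeV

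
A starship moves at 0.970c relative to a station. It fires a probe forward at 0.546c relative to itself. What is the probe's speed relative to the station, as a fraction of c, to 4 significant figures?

u ≈ 0.9911c

Relativistic velocity addition: u = (u' + v)/(1 + u'v/c²)
= (0.546 + 0.970)/(1 + 0.546×0.970) = 1.516/1.52962 = 0.9911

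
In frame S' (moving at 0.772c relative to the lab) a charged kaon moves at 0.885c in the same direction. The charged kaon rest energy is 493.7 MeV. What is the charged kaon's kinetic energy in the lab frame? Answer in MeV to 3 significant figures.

u_lab = (0.885 + 0.772)/(1 + 0.885×0.772) = 0.984423
γ = 1/√(1 − 0.984423²) = 5.6877
K = (γ − 1)m₀c² = (5.6877 − 1) × 493.7 = 4.6877 × 493.7 = 2310 MeV

K ≈ 2310 MeV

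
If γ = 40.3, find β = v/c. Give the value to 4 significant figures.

β = √(1 − 1/γ²) = √(1 − 1/40.3²) = √(0.999384) = 0.9997

β ≈ 0.9997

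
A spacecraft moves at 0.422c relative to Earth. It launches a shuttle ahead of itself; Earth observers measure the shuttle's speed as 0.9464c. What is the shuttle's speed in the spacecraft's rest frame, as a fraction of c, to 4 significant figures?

Inverse velocity addition: u' = (u − v)/(1 − uv/c²)
= (0.9464 − 0.422)/(1 − 0.9464×0.422) = 0.5244/0.600619 = 0.8731

u' ≈ 0.8731c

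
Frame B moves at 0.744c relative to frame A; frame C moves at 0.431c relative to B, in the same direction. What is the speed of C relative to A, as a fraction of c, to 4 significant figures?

Compose boost 2: (0.431 + 0.744)/(1 + 0.431×0.744) = 1.175/1.32066 = 0.8897

u ≈ 0.8897c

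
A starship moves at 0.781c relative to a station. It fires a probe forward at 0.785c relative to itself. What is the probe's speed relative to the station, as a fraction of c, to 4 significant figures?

u ≈ 0.9708c

Relativistic velocity addition: u = (u' + v)/(1 + u'v/c²)
= (0.785 + 0.781)/(1 + 0.785×0.781) = 1.566/1.61308 = 0.9708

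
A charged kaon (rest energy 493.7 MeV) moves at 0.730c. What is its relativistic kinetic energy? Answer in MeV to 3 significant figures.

γ = 1/√(1 − 0.730²) = 1.4632
K = (γ − 1)m₀c² = (1.4632 − 1) × 493.7 MeV = 0.46317 × 493.7 MeV = 229 MeV

K ≈ 229 MeV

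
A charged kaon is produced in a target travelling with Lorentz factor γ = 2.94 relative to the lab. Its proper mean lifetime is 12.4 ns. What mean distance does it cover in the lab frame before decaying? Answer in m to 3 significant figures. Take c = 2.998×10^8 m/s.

β = √(1 − 1/γ²) = √(1 − 1/2.94²) = 0.94038
Dilated lifetime: Δt = γτ₀ = 2.94 × 12.4 ns = 36.456 ns
d = vΔt = 0.94038c × 36.456 ns = 2.8192×10^8 m/s × 3.6456×10^-8 s = 10.3 m

d ≈ 10.3 m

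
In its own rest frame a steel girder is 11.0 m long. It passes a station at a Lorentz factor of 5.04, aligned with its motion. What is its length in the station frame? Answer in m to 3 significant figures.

γ = 5.04 (given)
Length contraction: L = L₀/γ = 11.0/5.04 = 2.18 m

L ≈ 2.18 m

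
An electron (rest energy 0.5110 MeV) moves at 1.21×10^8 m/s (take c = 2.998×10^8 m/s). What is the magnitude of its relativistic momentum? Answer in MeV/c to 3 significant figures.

p ≈ 0.225 MeV/c

β = v/c = 1.21×10^8 / 2.998×10^8 = 0.40360
γ = 1/√(1 − 0.40360²) = 1.0930
p = γβm₀c = 1.0930 × 0.40360 × 0.5110 MeV/c = 0.225 MeV/c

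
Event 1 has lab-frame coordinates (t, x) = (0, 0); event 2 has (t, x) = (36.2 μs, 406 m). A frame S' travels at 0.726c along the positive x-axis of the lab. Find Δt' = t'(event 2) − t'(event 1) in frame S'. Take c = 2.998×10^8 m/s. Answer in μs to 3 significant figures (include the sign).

Δt' ≈ 51.2 μs

γ = 1/√(1 − 0.726²) = 1.4541
Δt' = γ(Δt − vΔx/c²) = 1.4541 × (36.2 μs − 0.726×406 m / (2.998×10^8 m/s))
= 1.4541 × (35.217 μs) = 51.2 μs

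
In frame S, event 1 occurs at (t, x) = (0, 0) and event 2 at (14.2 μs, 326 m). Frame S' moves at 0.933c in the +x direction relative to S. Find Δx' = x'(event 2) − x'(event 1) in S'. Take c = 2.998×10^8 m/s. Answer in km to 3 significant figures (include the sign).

γ = 1/√(1 − 0.933²) = 2.7787
Δx' = γ(Δx − vΔt) = 2.7787 × (326 m − 0.933×(2.998×10^8 m/s)×14.2×10^-6 s)
= 2.7787 × (-3645.9 m) = -10.1 km

Δx' ≈ -10.1 km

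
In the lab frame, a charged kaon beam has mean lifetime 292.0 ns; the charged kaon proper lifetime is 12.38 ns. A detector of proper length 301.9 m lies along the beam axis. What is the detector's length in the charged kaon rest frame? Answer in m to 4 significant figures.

Time dilation ⇒ γ = Δt/τ₀ = 292.0/12.38 = 23.5864
Length contraction: L = L₀/γ = 301.9/23.5864 = 12.80 m

L ≈ 12.80 m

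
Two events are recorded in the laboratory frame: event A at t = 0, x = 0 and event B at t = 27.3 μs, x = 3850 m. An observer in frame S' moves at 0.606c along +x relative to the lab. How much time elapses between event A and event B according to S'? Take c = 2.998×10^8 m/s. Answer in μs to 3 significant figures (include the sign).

Δt' ≈ 24.5 μs

γ = 1/√(1 − 0.606²) = 1.2571
Δt' = γ(Δt − vΔx/c²) = 1.2571 × (27.3 μs − 0.606×3850 m / (2.998×10^8 m/s))
= 1.2571 × (19.518 μs) = 24.5 μs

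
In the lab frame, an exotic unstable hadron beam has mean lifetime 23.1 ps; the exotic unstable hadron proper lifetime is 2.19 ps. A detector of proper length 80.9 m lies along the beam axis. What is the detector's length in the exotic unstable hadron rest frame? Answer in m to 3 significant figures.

Time dilation ⇒ γ = Δt/τ₀ = 23.1/2.19 = 10.548
Length contraction: L = L₀/γ = 80.9/10.548 = 7.67 m

L ≈ 7.67 m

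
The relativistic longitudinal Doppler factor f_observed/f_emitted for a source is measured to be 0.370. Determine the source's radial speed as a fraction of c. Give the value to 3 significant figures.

β ≈ 0.759

f_obs/f_src = √((1−β)/(1+β)) = 0.370  ⇒  (1−β)/(1+β) = 0.13690
β = |1 − D²|/(1 + D²) = |1 − 0.13690|/(1 + 0.13690) = 0.759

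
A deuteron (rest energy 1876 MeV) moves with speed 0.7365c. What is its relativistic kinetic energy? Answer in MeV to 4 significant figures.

γ = 1/√(1 − 0.7365²) = 1.47833
K = (γ − 1)m₀c² = (1.47833 − 1) × 1876 MeV = 0.478333 × 1876 MeV = 897.4 MeV

K ≈ 897.4 MeV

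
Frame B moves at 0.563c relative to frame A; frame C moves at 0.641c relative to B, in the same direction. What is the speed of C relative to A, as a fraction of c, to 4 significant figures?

Compose boost 2: (0.641 + 0.563)/(1 + 0.641×0.563) = 1.204/1.36088 = 0.8847

u ≈ 0.8847c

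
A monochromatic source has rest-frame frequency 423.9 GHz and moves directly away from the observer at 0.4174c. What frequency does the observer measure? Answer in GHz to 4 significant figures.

Relativistic Doppler: f_obs = f_src √((1−β)/(1+β))
= 423.9 × √(0.582600/1.41740) = 423.9 × 0.641120 = 271.8 GHz

f_obs ≈ 271.8 GHz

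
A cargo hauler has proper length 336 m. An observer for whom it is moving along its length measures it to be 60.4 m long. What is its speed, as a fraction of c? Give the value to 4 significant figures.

β ≈ 0.9837

γ = L₀/L = 336/60.4 = 5.56291
β = √(1 − 1/γ²) = 0.9837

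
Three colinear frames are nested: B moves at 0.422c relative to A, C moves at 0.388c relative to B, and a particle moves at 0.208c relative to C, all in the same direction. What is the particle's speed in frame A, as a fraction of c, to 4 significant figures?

Compose boost 2: (0.388 + 0.422)/(1 + 0.388×0.422) = 0.8100/1.16374 = 0.696034
Compose boost 3: (0.208 + 0.696034)/(1 + 0.208×0.696034) = 0.904034/1.14478 = 0.7897

u ≈ 0.7897c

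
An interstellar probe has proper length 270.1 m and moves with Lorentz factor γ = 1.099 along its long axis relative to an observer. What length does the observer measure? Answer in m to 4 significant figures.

γ = 1.099 (given)
Length contraction: L = L₀/γ = 270.1/1.099 = 245.8 m

L ≈ 245.8 m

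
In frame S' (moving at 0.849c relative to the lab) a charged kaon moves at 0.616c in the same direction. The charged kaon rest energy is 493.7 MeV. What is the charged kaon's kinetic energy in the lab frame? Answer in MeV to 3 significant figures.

K ≈ 1310 MeV

u_lab = (0.616 + 0.849)/(1 + 0.616×0.849) = 0.961927
γ = 1/√(1 − 0.961927²) = 3.6589
K = (γ − 1)m₀c² = (3.6589 − 1) × 493.7 = 2.6589 × 493.7 = 1310 MeV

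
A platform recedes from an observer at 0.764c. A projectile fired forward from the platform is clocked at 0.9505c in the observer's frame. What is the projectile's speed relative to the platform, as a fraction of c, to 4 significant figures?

u' ≈ 0.6811c

Inverse velocity addition: u' = (u − v)/(1 − uv/c²)
= (0.9505 − 0.764)/(1 − 0.9505×0.764) = 0.1865/0.273818 = 0.6811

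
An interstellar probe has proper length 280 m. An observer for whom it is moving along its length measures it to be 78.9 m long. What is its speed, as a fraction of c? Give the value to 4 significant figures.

β ≈ 0.9595

γ = L₀/L = 280/78.9 = 3.54880
β = √(1 − 1/γ²) = 0.9595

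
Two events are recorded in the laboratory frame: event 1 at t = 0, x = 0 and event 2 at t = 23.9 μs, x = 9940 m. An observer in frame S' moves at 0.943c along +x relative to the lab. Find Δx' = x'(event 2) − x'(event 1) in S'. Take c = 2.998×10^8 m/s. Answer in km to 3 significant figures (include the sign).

γ = 1/√(1 − 0.943²) = 3.0049
Δx' = γ(Δx − vΔt) = 3.0049 × (9940 m − 0.943×(2.998×10^8 m/s)×23.9×10^-6 s)
= 3.0049 × (3183.2 m) = 9.57 km

Δx' ≈ 9.57 km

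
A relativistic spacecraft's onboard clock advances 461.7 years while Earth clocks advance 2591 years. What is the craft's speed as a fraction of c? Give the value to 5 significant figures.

β ≈ 0.98400

γ = Δt/τ₀ = 2591/461.7 = 5.611869
β = √(1 − 1/γ²) = √(1 − 1/5.611869²) = 0.98400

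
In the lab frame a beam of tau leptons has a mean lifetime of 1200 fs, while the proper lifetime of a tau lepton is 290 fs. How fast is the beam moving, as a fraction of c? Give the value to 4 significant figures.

γ = Δt/τ₀ = 1200/290 = 4.13793
β = √(1 − 1/γ²) = √(1 − 1/4.13793²) = 0.9704

β ≈ 0.9704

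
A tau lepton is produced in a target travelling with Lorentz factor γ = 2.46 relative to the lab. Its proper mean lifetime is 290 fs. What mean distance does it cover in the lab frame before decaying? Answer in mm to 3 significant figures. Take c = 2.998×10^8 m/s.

β = √(1 − 1/γ²) = √(1 − 1/2.46²) = 0.91365
Dilated lifetime: Δt = γτ₀ = 2.46 × 290 fs = 713.40 fs
d = vΔt = 0.91365c × 713.40 fs = 2.7391×10^8 m/s × 7.1340×10^-13 s = 0.195 mm

d ≈ 0.195 mm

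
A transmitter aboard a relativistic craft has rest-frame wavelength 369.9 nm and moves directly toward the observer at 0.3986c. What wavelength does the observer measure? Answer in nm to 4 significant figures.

Relativistic Doppler: λ_obs = λ_src √((1−β)/(1+β))
= 369.9 × √(0.601400/1.39860) = 369.9 × 0.655745 = 242.6 nm

λ_obs ≈ 242.6 nm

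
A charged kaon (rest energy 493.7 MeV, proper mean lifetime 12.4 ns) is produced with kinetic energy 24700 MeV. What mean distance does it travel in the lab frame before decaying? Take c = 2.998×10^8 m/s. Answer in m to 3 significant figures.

γ = 1 + K/(m₀c²) = 1 + 24700/493.7 = 51.030
β = √(1 − 1/γ²) = 0.99981
Dilated lifetime: γτ₀ = 51.030 × 12.4 ns = 632.78 ns
d = βc·γτ₀ = 0.99981 × (2.998×10^8 m/s) × 6.3278×10^-7 s = 190 m

d ≈ 190 m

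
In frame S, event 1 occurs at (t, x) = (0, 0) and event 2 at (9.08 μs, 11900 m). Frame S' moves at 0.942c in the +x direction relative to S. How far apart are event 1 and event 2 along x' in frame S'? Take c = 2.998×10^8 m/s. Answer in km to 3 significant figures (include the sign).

Δx' ≈ 27.8 km

γ = 1/√(1 − 0.942²) = 2.9796
Δx' = γ(Δx − vΔt) = 2.9796 × (11900 m − 0.942×(2.998×10^8 m/s)×9.08×10^-6 s)
= 2.9796 × (9335.7 m) = 27.8 km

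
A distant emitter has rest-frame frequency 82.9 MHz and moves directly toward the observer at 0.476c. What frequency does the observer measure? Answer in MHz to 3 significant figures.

Relativistic Doppler: f_obs = f_src √((1+β)/(1−β))
= 82.9 × √(1.4760/0.52400) = 82.9 × 1.6783 = 139 MHz

f_obs ≈ 139 MHz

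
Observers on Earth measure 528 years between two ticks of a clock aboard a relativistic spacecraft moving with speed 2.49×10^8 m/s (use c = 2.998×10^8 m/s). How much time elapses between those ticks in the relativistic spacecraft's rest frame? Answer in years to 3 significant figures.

β = v/c = 2.49×10^8 / 2.998×10^8 = 0.83055
γ = 1/√(1 − 0.83055²) = 1.7955
Proper time: τ₀ = Δt/γ = 528/1.7955 = 294 years

τ₀ ≈ 294 years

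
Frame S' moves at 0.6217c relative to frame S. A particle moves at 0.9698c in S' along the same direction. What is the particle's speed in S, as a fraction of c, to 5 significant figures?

u ≈ 0.99287c

Relativistic velocity addition: u = (u' + v)/(1 + u'v/c²)
= (0.9698 + 0.6217)/(1 + 0.9698×0.6217) = 1.5915/1.602925 = 0.99287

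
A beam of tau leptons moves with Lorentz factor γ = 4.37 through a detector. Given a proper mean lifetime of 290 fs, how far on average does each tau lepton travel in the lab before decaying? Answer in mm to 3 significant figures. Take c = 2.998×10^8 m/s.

β = √(1 − 1/γ²) = √(1 − 1/4.37²) = 0.97347
Dilated lifetime: Δt = γτ₀ = 4.37 × 290 fs = 1267.3 fs
d = vΔt = 0.97347c × 1267.3 fs = 2.9185×10^8 m/s × 1.2673×10^-12 s = 0.370 mm

d ≈ 0.370 mm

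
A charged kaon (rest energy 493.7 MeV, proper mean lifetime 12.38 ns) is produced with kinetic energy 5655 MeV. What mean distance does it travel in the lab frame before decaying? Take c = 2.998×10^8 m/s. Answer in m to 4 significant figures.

d ≈ 46.08 m

γ = 1 + K/(m₀c²) = 1 + 5655/493.7 = 12.4543
β = √(1 − 1/γ²) = 0.996771
Dilated lifetime: γτ₀ = 12.4543 × 12.38 ns = 154.185 ns
d = βc·γτ₀ = 0.996771 × (2.998×10^8 m/s) × 1.54185×10^-7 s = 46.08 m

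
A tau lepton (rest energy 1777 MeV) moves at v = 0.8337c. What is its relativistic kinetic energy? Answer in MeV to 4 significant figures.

γ = 1/√(1 − 0.8337²) = 1.81088
K = (γ − 1)m₀c² = (1.81088 − 1) × 1777 MeV = 0.810880 × 1777 MeV = 1441 MeV

K ≈ 1441 MeV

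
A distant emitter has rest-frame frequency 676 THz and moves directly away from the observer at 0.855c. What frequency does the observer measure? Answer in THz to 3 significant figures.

Relativistic Doppler: f_obs = f_src √((1−β)/(1+β))
= 676 × √(0.14500/1.8550) = 676 × 0.27958 = 189 THz

f_obs ≈ 189 THz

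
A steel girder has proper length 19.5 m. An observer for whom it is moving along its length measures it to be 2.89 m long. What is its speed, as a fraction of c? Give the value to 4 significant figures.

β ≈ 0.9890

γ = L₀/L = 19.5/2.89 = 6.74740
β = √(1 − 1/γ²) = 0.9890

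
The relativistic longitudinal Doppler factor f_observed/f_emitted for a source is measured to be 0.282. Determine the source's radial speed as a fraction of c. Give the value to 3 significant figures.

f_obs/f_src = √((1−β)/(1+β)) = 0.282  ⇒  (1−β)/(1+β) = 0.079524
β = |1 − D²|/(1 + D²) = |1 − 0.079524|/(1 + 0.079524) = 0.853

β ≈ 0.853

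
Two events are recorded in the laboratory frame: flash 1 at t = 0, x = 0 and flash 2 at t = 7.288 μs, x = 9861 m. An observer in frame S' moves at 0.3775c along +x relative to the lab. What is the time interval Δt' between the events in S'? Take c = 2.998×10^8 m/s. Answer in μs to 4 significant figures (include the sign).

Δt' ≈ -5.538 μs

γ = 1/√(1 − 0.3775²) = 1.07990
Δt' = γ(Δt − vΔx/c²) = 1.07990 × (7.288 μs − 0.3775×9861 m / (2.998×10^8 m/s))
= 1.07990 × (-5.12870 μs) = -5.538 μs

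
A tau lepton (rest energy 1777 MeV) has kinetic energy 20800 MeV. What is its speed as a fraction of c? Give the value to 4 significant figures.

γ = 1 + K/(m₀c²) = 1 + 20800/1777 = 12.7051
β = √(1 − 1/γ²) = 0.9969

β ≈ 0.9969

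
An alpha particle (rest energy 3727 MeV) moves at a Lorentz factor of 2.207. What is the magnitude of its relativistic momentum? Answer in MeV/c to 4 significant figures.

β = √(1 − 1/γ²) = √(1 − 1/2.207²) = 0.891458
p = γβm₀c = 2.207 × 0.891458 × 3727 MeV/c = 7333 MeV/c

p ≈ 7333 MeV/c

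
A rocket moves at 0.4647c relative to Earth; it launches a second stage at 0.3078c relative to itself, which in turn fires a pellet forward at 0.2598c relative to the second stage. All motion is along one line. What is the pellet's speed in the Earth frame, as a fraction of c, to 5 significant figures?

u ≈ 0.79589c

Compose boost 2: (0.3078 + 0.4647)/(1 + 0.3078×0.4647) = 0.77250/1.143035 = 0.6758325
Compose boost 3: (0.2598 + 0.6758325)/(1 + 0.2598×0.6758325) = 0.9356325/1.175581 = 0.79589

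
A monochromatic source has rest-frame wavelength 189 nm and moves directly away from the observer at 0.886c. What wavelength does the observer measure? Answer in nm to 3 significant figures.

Relativistic Doppler: λ_obs = λ_src √((1+β)/(1−β))
= 189 × √(1.8860/0.11400) = 189 × 4.0674 = 769 nm

λ_obs ≈ 769 nm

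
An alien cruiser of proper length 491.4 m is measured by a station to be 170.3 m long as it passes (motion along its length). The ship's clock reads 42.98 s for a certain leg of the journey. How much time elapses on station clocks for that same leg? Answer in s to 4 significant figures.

Length contraction ⇒ γ = L₀/L = 491.4/170.3 = 2.88550
Time dilation: Δt = γτ₀ = 2.88550 × 42.98 s = 124.0 s

Δt ≈ 124.0 s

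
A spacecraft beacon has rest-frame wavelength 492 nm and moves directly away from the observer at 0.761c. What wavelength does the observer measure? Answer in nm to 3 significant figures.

Relativistic Doppler: λ_obs = λ_src √((1+β)/(1−β))
= 492 × √(1.7610/0.23900) = 492 × 2.7144 = 1340 nm

λ_obs ≈ 1340 nm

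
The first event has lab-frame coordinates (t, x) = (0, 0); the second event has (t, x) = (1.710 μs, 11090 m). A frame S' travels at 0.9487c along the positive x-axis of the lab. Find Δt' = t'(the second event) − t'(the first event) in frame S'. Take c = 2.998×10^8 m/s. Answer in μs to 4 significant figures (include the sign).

Δt' ≈ -105.6 μs

γ = 1/√(1 − 0.9487²) = 3.16278
Δt' = γ(Δt − vΔx/c²) = 3.16278 × (1.710 μs − 0.9487×11090 m / (2.998×10^8 m/s))
= 3.16278 × (-33.3837 μs) = -105.6 μs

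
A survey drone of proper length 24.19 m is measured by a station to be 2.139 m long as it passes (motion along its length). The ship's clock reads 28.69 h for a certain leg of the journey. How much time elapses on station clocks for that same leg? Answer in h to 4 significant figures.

Length contraction ⇒ γ = L₀/L = 24.19/2.139 = 11.3090
Time dilation: Δt = γτ₀ = 11.3090 × 28.69 h = 324.5 h

Δt ≈ 324.5 h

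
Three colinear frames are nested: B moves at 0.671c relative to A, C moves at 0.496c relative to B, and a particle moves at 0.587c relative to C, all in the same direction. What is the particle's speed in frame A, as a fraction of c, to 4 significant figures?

u ≈ 0.9661c

Compose boost 2: (0.496 + 0.671)/(1 + 0.496×0.671) = 1.167/1.33282 = 0.875590
Compose boost 3: (0.587 + 0.875590)/(1 + 0.587×0.875590) = 1.46259/1.51397 = 0.9661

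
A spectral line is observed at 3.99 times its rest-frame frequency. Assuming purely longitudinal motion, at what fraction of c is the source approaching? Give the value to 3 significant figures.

β ≈ 0.882

f_obs/f_src = √((1+β)/(1−β)) = 3.99  ⇒  (1+β)/(1−β) = 15.920
β = |1 − D²|/(1 + D²) = |1 − 15.920|/(1 + 15.920) = 0.882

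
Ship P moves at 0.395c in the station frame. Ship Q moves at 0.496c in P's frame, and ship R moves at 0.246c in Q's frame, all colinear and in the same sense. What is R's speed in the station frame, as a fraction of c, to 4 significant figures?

u ≈ 0.8375c

Compose boost 2: (0.496 + 0.395)/(1 + 0.496×0.395) = 0.8910/1.19592 = 0.745033
Compose boost 3: (0.246 + 0.745033)/(1 + 0.246×0.745033) = 0.991033/1.18328 = 0.8375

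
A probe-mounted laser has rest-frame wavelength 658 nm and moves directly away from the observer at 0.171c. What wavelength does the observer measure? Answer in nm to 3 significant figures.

Relativistic Doppler: λ_obs = λ_src √((1+β)/(1−β))
= 658 × √(1.1710/0.82900) = 658 × 1.1885 = 782 nm

λ_obs ≈ 782 nm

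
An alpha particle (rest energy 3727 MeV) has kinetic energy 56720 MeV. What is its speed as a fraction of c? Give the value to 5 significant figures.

β ≈ 0.99810

γ = 1 + K/(m₀c²) = 1 + 56720/3727 = 16.21867
β = √(1 − 1/γ²) = 0.99810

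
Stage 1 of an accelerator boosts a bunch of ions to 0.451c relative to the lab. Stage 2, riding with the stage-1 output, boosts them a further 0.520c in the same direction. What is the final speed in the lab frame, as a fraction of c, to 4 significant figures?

u ≈ 0.7865c

Compose boost 2: (0.520 + 0.451)/(1 + 0.520×0.451) = 0.9710/1.23452 = 0.7865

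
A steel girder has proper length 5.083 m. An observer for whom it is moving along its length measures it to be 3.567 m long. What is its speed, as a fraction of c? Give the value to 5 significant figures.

γ = L₀/L = 5.083/3.567 = 1.425007
β = √(1 − 1/γ²) = 0.71242

β ≈ 0.71242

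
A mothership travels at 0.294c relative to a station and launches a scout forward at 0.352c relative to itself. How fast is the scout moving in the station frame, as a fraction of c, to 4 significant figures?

Compose boost 2: (0.352 + 0.294)/(1 + 0.352×0.294) = 0.6460/1.10349 = 0.5854

u ≈ 0.5854c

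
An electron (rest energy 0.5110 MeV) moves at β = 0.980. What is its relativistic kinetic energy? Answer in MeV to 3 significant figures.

γ = 1/√(1 − 0.980²) = 5.0252
K = (γ − 1)m₀c² = (5.0252 − 1) × 0.5110 MeV = 4.0252 × 0.5110 MeV = 2.06 MeV

K ≈ 2.06 MeV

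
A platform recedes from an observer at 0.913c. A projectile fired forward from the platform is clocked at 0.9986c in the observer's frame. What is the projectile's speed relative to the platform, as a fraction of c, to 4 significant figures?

Inverse velocity addition: u' = (u − v)/(1 − uv/c²)
= (0.9986 − 0.913)/(1 − 0.9986×0.913) = 0.08560/0.0882782 = 0.9697

u' ≈ 0.9697c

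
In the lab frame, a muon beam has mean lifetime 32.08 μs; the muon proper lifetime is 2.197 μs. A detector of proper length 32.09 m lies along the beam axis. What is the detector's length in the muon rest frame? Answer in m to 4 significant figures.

Time dilation ⇒ γ = Δt/τ₀ = 32.08/2.197 = 14.6017
Length contraction: L = L₀/γ = 32.09/14.6017 = 2.198 m

L ≈ 2.198 m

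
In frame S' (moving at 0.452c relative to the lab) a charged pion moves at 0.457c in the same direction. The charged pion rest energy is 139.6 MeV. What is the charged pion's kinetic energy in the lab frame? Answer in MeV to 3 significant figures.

K ≈ 72.7 MeV

u_lab = (0.457 + 0.452)/(1 + 0.457×0.452) = 0.753379
γ = 1/√(1 − 0.753379²) = 1.5207
K = (γ − 1)m₀c² = (1.5207 − 1) × 139.6 = 0.52071 × 139.6 = 72.7 MeV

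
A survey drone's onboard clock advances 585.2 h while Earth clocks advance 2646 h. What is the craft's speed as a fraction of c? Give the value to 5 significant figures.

γ = Δt/τ₀ = 2646/585.2 = 4.521531
β = √(1 − 1/γ²) = √(1 − 1/4.521531²) = 0.97524

β ≈ 0.97524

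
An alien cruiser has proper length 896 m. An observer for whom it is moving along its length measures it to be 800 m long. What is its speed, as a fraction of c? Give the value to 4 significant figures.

γ = L₀/L = 896/800 = 1.12000
β = √(1 − 1/γ²) = 0.4503

β ≈ 0.4503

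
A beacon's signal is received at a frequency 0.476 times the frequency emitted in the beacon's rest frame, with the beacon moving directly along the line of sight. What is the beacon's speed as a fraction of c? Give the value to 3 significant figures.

β ≈ 0.631

f_obs/f_src = √((1−β)/(1+β)) = 0.476  ⇒  (1−β)/(1+β) = 0.22658
β = |1 − D²|/(1 + D²) = |1 − 0.22658|/(1 + 0.22658) = 0.631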